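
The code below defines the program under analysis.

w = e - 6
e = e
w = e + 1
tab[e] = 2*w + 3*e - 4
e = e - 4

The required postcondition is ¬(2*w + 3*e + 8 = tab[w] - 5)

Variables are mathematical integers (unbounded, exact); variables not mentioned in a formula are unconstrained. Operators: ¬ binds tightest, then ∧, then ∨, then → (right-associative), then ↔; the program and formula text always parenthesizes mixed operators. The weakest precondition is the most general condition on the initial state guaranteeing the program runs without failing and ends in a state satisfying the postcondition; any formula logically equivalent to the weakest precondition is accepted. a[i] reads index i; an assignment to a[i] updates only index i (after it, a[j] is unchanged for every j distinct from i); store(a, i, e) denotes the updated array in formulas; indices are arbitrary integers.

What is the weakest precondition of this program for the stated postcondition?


Working backward. After the program, the postcondition ¬(2*w + 3*e + 8 = tab[w] - 5) must hold; in canonical form it is ¬(3*e + 2*w = tab[w] - 13).
Before e := e - 4: ¬(3*e + 2*w = tab[w] - 1)
Before tab[e] := 2*w + 3*e - 4: ¬(3*e + 2*w = store(tab, e, 3*e + 2*w - 4)[w] - 1)
Before w := e + 1: ¬(5*e = store(tab, e, 5*e - 2)[e + 1] - 3)
Before e := e: ¬(5*e = store(tab, e, 5*e - 2)[e + 1] - 3)
Before w := e - 6: ¬(5*e = store(tab, e, 5*e - 2)[e + 1] - 3)
Answer: WP = ¬(5*e = store(tab, e, 5*e - 2)[e + 1] - 3)


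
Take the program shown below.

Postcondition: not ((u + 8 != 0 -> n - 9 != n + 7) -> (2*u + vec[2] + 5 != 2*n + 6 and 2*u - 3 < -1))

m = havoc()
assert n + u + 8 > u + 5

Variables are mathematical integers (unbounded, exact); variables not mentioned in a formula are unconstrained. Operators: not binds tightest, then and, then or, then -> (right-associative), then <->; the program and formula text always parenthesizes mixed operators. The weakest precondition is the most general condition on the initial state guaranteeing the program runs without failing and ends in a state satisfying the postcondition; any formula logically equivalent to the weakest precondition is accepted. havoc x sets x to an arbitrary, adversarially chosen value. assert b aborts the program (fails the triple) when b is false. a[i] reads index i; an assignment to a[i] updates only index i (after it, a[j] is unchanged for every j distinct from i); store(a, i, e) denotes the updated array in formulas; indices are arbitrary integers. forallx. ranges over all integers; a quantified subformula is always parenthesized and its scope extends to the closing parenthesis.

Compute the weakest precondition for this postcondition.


Working backward. After the program, the postcondition not ((u + 8 != 0 -> n - 9 != n + 7) -> (2*u + vec[2] + 5 != 2*n + 6 and 2*u - 3 < -1)) must hold; in canonical form it is not (vec[2] + 2*u != 2*n + 1 and 2*u < 2).
Before assert n + u + 8 > u + 5: n > -3 and (not (vec[2] + 2*u != 2*n + 1 and 2*u < 2))
Before havoc m: n > -3 and (not (vec[2] + 2*u != 2*n + 1 and 2*u < 2))
Answer: WP = n > -3 and (not (vec[2] + 2*u != 2*n + 1 and 2*u < 2))


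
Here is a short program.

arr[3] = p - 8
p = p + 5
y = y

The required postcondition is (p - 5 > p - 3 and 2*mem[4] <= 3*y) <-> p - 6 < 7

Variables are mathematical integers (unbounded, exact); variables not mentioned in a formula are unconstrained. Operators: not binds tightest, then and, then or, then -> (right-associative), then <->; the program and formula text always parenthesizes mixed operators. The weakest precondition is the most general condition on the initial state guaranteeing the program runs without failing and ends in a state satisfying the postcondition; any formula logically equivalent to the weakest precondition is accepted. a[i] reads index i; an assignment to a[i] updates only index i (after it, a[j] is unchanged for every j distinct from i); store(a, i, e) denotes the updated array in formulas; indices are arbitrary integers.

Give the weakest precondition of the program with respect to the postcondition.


Working backward. After the program, the postcondition (p - 5 > p - 3 and 2*mem[4] <= 3*y) <-> p - 6 < 7 must hold; in canonical form it is not (p < 13).
Before y := y: not (p < 13)
Before p := p + 5: not (p < 8)
Before arr[3] := p - 8: not (p < 8)
Answer: WP = not (p < 8)


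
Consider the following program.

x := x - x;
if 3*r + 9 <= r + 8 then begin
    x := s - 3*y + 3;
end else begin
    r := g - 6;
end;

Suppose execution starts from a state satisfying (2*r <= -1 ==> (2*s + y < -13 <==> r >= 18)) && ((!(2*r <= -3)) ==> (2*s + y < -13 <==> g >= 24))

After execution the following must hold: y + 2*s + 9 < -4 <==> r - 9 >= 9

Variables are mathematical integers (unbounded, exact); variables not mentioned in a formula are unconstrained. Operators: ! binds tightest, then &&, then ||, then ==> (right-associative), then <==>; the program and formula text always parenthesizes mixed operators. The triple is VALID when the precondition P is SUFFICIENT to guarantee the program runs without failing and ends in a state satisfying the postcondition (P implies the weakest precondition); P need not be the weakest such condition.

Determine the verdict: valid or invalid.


Working backward. After the program, the postcondition y + 2*s + 9 < -4 <==> r - 9 >= 9 must hold; in canonical form it is 2*s + y < -13 <==> r >= 18.
Then branch requires 2*s + y < -13 <==> r >= 18; else branch requires 2*s + y < -13 <==> g >= 24.
Before the if: (2*r <= -1 ==> (2*s + y < -13 <==> r >= 18)) && ((!(2*r <= -1)) ==> (2*s + y < -13 <==> g >= 24))
Before x := x - x: (2*r <= -1 ==> (2*s + y < -13 <==> r >= 18)) && ((!(2*r <= -1)) ==> (2*s + y < -13 <==> g >= 24))
The weakest precondition is (2*r <= -1 ==> (2*s + y < -13 <==> r >= 18)) && ((!(2*r <= -1)) ==> (2*s + y < -13 <==> g >= 24)).
Check whether (2*r <= -1 ==> (2*s + y < -13 <==> r >= 18)) && ((!(2*r <= -3)) ==> (2*s + y < -13 <==> g >= 24)) implies it.
Every state satisfying the precondition satisfies the weakest precondition: the implication holds.
Answer: valid


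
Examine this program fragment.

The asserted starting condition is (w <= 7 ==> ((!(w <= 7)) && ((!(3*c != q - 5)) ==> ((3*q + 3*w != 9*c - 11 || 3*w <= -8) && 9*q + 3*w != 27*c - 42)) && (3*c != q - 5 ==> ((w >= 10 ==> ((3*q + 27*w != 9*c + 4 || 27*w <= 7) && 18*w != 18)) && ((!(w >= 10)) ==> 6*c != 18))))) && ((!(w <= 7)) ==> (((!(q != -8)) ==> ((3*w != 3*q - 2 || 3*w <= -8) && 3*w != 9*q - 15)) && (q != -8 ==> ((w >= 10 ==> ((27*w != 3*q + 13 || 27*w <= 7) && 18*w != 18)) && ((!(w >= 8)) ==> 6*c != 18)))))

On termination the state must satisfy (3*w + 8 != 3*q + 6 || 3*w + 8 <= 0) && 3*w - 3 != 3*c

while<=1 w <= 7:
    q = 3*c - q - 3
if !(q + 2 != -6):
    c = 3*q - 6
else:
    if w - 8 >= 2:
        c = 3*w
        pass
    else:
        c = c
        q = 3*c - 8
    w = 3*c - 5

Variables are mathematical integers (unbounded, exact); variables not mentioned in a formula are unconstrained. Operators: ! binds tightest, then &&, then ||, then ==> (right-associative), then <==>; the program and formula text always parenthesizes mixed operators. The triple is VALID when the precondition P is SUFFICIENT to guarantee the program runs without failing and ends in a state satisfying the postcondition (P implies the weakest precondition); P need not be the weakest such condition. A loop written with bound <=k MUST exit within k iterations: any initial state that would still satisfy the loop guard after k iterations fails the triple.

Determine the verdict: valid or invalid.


Working backward. After the program, the postcondition (3*w + 8 != 3*q + 6 || 3*w + 8 <= 0) && 3*w - 3 != 3*c must hold; in canonical form it is (3*w != 3*q - 2 || 3*w <= -8) && 3*w != 3*c + 3.
Then branch requires (3*w != 3*q - 2 || 3*w <= -8) && 3*w != 9*q - 15; else branch requires (w >= 10 ==> ((27*w != 3*q + 13 || 27*w <= 7) && 18*w != 18)) && ((!(w >= 10)) ==> 6*c != 18).
Before the if: ((!(q != -8)) ==> ((3*w != 3*q - 2 || 3*w <= -8) && 3*w != 9*q - 15)) && (q != -8 ==> ((w >= 10 ==> ((27*w != 3*q + 13 || 27*w <= 7) && 18*w != 18)) && ((!(w >= 10)) ==> 6*c != 18)))
Before the loop (bound <=1), unroll the exhaustion recursion (WP_0 = exit-now case; WP_j = one more guarded iteration, up to j = 1):
  WP_0: (!(w <= 7)) && ((!(q != -8)) ==> ((3*w != 3*q - 2 || 3*w <= -8) && 3*w != 9*q - 15)) && (q != -8 ==> ((w >= 10 ==> ((27*w != 3*q + 13 || 27*w <= 7) && 18*w != 18)) && ((!(w >= 10)) ==> 6*c != 18)))
  WP_1: (w <= 7 ==> ((!(w <= 7)) && ((!(3*c != q - 5)) ==> ((3*q + 3*w != 9*c - 11 || 3*w <= -8) && 9*q + 3*w != 27*c - 42)) && (3*c != q - 5 ==> ((w >= 10 ==> ((3*q + 27*w != 9*c + 4 || 27*w <= 7) && 18*w != 18)) && ((!(w >= 10)) ==> 6*c != 18))))) && ((!(w <= 7)) ==> (((!(q != -8)) ==> ((3*w != 3*q - 2 || 3*w <= -8) && 3*w != 9*q - 15)) && (q != -8 ==> ((w >= 10 ==> ((27*w != 3*q + 13 || 27*w <= 7) && 18*w != 18)) && ((!(w >= 10)) ==> 6*c != 18)))))
So before the loop: (w <= 7 ==> ((!(w <= 7)) && ((!(3*c != q - 5)) ==> ((3*q + 3*w != 9*c - 11 || 3*w <= -8) && 9*q + 3*w != 27*c - 42)) && (3*c != q - 5 ==> ((w >= 10 ==> ((3*q + 27*w != 9*c + 4 || 27*w <= 7) && 18*w != 18)) && ((!(w >= 10)) ==> 6*c != 18))))) && ((!(w <= 7)) ==> (((!(q != -8)) ==> ((3*w != 3*q - 2 || 3*w <= -8) && 3*w != 9*q - 15)) && (q != -8 ==> ((w >= 10 ==> ((27*w != 3*q + 13 || 27*w <= 7) && 18*w != 18)) && ((!(w >= 10)) ==> 6*c != 18)))))
The weakest precondition is (w <= 7 ==> ((!(w <= 7)) && ((!(3*c != q - 5)) ==> ((3*q + 3*w != 9*c - 11 || 3*w <= -8) && 9*q + 3*w != 27*c - 42)) && (3*c != q - 5 ==> ((w >= 10 ==> ((3*q + 27*w != 9*c + 4 || 27*w <= 7) && 18*w != 18)) && ((!(w >= 10)) ==> 6*c != 18))))) && ((!(w <= 7)) ==> (((!(q != -8)) ==> ((3*w != 3*q - 2 || 3*w <= -8) && 3*w != 9*q - 15)) && (q != -8 ==> ((w >= 10 ==> ((27*w != 3*q + 13 || 27*w <= 7) && 18*w != 18)) && ((!(w >= 10)) ==> 6*c != 18))))).
Check whether (w <= 7 ==> ((!(w <= 7)) && ((!(3*c != q - 5)) ==> ((3*q + 3*w != 9*c - 11 || 3*w <= -8) && 9*q + 3*w != 27*c - 42)) && (3*c != q - 5 ==> ((w >= 10 ==> ((3*q + 27*w != 9*c + 4 || 27*w <= 7) && 18*w != 18)) && ((!(w >= 10)) ==> 6*c != 18))))) && ((!(w <= 7)) ==> (((!(q != -8)) ==> ((3*w != 3*q - 2 || 3*w <= -8) && 3*w != 9*q - 15)) && (q != -8 ==> ((w >= 10 ==> ((27*w != 3*q + 13 || 27*w <= 7) && 18*w != 18)) && ((!(w >= 8)) ==> 6*c != 18))))) implies it.
Countermodel: at the initial state c = 3, q = 0, w = 8, the precondition holds but the weakest precondition fails.
Answer: invalid


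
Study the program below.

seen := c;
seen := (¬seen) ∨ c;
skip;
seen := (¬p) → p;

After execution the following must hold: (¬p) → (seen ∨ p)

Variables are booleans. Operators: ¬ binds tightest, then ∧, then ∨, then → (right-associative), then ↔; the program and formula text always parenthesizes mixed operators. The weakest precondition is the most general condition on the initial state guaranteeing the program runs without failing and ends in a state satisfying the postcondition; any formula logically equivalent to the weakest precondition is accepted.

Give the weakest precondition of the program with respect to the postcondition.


Working backward. After the program, (¬p) → (seen ∨ p) must hold.
Before seen := (¬p) → p: (¬p) → (((¬p) → p) ∨ p)
Before skip: (¬p) → (((¬p) → p) ∨ p)
Before seen := (¬seen) ∨ c: (¬p) → (((¬p) → p) ∨ p)
Before seen := c: (¬p) → (((¬p) → p) ∨ p)
Answer: WP = (¬p) → (((¬p) → p) ∨ p)


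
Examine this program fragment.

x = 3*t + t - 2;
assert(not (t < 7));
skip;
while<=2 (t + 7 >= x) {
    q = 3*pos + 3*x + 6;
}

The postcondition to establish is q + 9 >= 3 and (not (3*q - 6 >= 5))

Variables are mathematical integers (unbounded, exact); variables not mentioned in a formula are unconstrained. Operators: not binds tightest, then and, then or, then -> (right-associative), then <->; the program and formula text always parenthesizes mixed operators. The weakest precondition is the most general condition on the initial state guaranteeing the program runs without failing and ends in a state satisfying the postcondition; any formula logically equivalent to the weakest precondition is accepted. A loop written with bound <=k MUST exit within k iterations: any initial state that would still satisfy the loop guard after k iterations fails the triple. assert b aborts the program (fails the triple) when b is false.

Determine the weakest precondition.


Working backward. After the program, the postcondition q + 9 >= 3 and (not (3*q - 6 >= 5)) must hold; in canonical form it is q >= -6 and (not (3*q >= 11)).
Before the loop (bound <=2), unroll the exhaustion recursion (WP_0 = exit-now case; WP_j = one more guarded iteration, up to j = 2):
  WP_0: (not (t >= x - 7)) and q >= -6 and (not (3*q >= 11))
  WP_1: (t >= x - 7 -> ((not (t >= x - 7)) and 3*pos + 3*x >= -12 and (not (9*pos + 9*x >= -7)))) and ((not (t >= x - 7)) -> (q >= -6 and (not (3*q >= 11))))
  WP_2: (t >= x - 7 -> ((t >= x - 7 -> ((not (t >= x - 7)) and 3*pos + 3*x >= -12 and (not (9*pos + 9*x >= -7)))) and ((not (t >= x - 7)) -> (3*pos + 3*x >= -12 and (not (9*pos + 9*x >= -7)))))) and ((not (t >= x - 7)) -> (q >= -6 and (not (3*q >= 11))))
So before the loop: (t >= x - 7 -> ((t >= x - 7 -> ((not (t >= x - 7)) and 3*pos + 3*x >= -12 and (not (9*pos + 9*x >= -7)))) and ((not (t >= x - 7)) -> (3*pos + 3*x >= -12 and (not (9*pos + 9*x >= -7)))))) and ((not (t >= x - 7)) -> (q >= -6 and (not (3*q >= 11))))
Before skip: (t >= x - 7 -> ((t >= x - 7 -> ((not (t >= x - 7)) and 3*pos + 3*x >= -12 and (not (9*pos + 9*x >= -7)))) and ((not (t >= x - 7)) -> (3*pos + 3*x >= -12 and (not (9*pos + 9*x >= -7)))))) and ((not (t >= x - 7)) -> (q >= -6 and (not (3*q >= 11))))
Before assert not (t < 7): (not (t < 7)) and (t >= x - 7 -> ((t >= x - 7 -> ((not (t >= x - 7)) and 3*pos + 3*x >= -12 and (not (9*pos + 9*x >= -7)))) and ((not (t >= x - 7)) -> (3*pos + 3*x >= -12 and (not (9*pos + 9*x >= -7)))))) and ((not (t >= x - 7)) -> (q >= -6 and (not (3*q >= 11))))
Before x := 3*t + t - 2: (not (t < 7)) and (3*t <= 9 -> ((3*t <= 9 -> ((not (3*t <= 9)) and 3*pos + 12*t >= -6 and (not (9*pos + 36*t >= 11)))) and ((not (3*t <= 9)) -> (3*pos + 12*t >= -6 and (not (9*pos + 36*t >= 11)))))) and ((not (3*t <= 9)) -> (q >= -6 and (not (3*q >= 11))))
Answer: WP = (not (t < 7)) and (3*t <= 9 -> ((3*t <= 9 -> ((not (3*t <= 9)) and 3*pos + 12*t >= -6 and (not (9*pos + 36*t >= 11)))) and ((not (3*t <= 9)) -> (3*pos + 12*t >= -6 and (not (9*pos + 36*t >= 11)))))) and ((not (3*t <= 9)) -> (q >= -6 and (not (3*q >= 11))))


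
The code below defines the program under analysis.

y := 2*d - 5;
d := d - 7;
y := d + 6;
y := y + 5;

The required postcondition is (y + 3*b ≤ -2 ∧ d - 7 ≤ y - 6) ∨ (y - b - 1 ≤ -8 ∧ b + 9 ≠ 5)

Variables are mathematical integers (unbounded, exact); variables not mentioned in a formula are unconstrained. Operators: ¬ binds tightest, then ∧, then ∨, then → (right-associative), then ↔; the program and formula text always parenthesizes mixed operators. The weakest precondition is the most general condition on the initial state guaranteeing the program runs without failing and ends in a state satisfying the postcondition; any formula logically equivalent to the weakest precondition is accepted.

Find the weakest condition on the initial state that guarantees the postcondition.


Working backward. After the program, the postcondition (y + 3*b ≤ -2 ∧ d - 7 ≤ y - 6) ∨ (y - b - 1 ≤ -8 ∧ b + 9 ≠ 5) must hold; in canonical form it is (3*b + y ≤ -2 ∧ d ≤ y + 1) ∨ (y ≤ b - 7 ∧ b ≠ -4).
Before y := y + 5: (3*b + y ≤ -7 ∧ d ≤ y + 6) ∨ (y ≤ b - 12 ∧ b ≠ -4)
Before y := d + 6: 3*b + d ≤ -13 ∨ (d ≤ b - 18 ∧ b ≠ -4)
Before d := d - 7: 3*b + d ≤ -6 ∨ (d ≤ b - 11 ∧ b ≠ -4)
Before y := 2*d - 5: 3*b + d ≤ -6 ∨ (d ≤ b - 11 ∧ b ≠ -4)
Answer: WP = 3*b + d ≤ -6 ∨ (d ≤ b - 11 ∧ b ≠ -4)


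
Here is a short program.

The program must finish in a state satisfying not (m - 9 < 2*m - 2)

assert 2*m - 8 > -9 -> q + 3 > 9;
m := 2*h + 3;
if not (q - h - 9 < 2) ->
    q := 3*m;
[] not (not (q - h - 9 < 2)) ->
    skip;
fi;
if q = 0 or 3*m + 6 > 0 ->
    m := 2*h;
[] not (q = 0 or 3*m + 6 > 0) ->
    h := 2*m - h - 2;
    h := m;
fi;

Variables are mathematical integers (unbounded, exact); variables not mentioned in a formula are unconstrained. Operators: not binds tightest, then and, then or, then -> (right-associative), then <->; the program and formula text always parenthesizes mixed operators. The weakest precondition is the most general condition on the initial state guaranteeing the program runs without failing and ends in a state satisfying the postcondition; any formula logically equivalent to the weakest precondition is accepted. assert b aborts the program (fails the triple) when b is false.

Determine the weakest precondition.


Working backward. After the program, the postcondition not (m - 9 < 2*m - 2) must hold; in canonical form it is not (m > -7).
Then branch requires not (2*h > -7); else branch requires not (m > -7).
Before the if: ((q = 0 or 3*m > -6) -> (not (2*h > -7))) and ((not (q = 0 or 3*m > -6)) -> (not (m > -7)))
Then branch requires ((3*m = 0 or 3*m > -6) -> (not (2*h > -7))) and ((not (3*m = 0 or 3*m > -6)) -> (not (m > -7))); else branch requires ((q = 0 or 3*m > -6) -> (not (2*h > -7))) and ((not (q = 0 or 3*m > -6)) -> (not (m > -7))).
Before the if: ((not (q < h + 11)) -> (((3*m = 0 or 3*m > -6) -> (not (2*h > -7))) and ((not (3*m = 0 or 3*m > -6)) -> (not (m > -7))))) and (q < h + 11 -> (((q = 0 or 3*m > -6) -> (not (2*h > -7))) and ((not (q = 0 or 3*m > -6)) -> (not (m > -7)))))
Before m := 2*h + 3: ((not (q < h + 11)) -> (((6*h = -9 or 6*h > -15) -> (not (2*h > -7))) and ((not (6*h = -9 or 6*h > -15)) -> (not (2*h > -10))))) and (q < h + 11 -> (((q = 0 or 6*h > -15) -> (not (2*h > -7))) and ((not (q = 0 or 6*h > -15)) -> (not (2*h > -10)))))
Before assert 2*m - 8 > -9 -> q + 3 > 9: (2*m > -1 -> q > 6) and ((not (q < h + 11)) -> (((6*h = -9 or 6*h > -15) -> (not (2*h > -7))) and ((not (6*h = -9 or 6*h > -15)) -> (not (2*h > -10))))) and (q < h + 11 -> (((q = 0 or 6*h > -15) -> (not (2*h > -7))) and ((not (q = 0 or 6*h > -15)) -> (not (2*h > -10)))))
Answer: WP = (2*m > -1 -> q > 6) and ((not (q < h + 11)) -> (((6*h = -9 or 6*h > -15) -> (not (2*h > -7))) and ((not (6*h = -9 or 6*h > -15)) -> (not (2*h > -10))))) and (q < h + 11 -> (((q = 0 or 6*h > -15) -> (not (2*h > -7))) and ((not (q = 0 or 6*h > -15)) -> (not (2*h > -10)))))


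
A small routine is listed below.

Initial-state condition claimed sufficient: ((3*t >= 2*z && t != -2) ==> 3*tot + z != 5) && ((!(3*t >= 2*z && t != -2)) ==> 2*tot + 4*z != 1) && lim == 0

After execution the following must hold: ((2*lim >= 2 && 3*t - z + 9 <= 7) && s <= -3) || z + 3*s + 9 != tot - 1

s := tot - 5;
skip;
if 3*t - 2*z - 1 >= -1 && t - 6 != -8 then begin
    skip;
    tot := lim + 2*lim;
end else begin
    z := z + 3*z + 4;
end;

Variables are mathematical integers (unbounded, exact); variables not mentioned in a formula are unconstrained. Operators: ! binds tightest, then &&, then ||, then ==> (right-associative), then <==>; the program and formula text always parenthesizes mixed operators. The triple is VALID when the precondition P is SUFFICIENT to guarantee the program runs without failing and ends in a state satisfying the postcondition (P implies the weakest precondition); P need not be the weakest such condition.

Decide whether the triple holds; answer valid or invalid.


Working backward. After the program, the postcondition ((2*lim >= 2 && 3*t - z + 9 <= 7) && s <= -3) || z + 3*s + 9 != tot - 1 must hold; in canonical form it is (2*lim >= 2 && 3*t <= z - 2 && s <= -3) || 3*s + z != tot - 10.
Then branch requires (2*lim >= 2 && 3*t <= z - 2 && s <= -3) || 3*s + z != 3*lim - 10; else branch requires (2*lim >= 2 && 3*t <= 4*z + 2 && s <= -3) || 3*s + 4*z != tot - 14.
Before the if: ((3*t >= 2*z && t != -2) ==> ((2*lim >= 2 && 3*t <= z - 2 && s <= -3) || 3*s + z != 3*lim - 10)) && ((!(3*t >= 2*z && t != -2)) ==> ((2*lim >= 2 && 3*t <= 4*z + 2 && s <= -3) || 3*s + 4*z != tot - 14))
Before skip: ((3*t >= 2*z && t != -2) ==> ((2*lim >= 2 && 3*t <= z - 2 && s <= -3) || 3*s + z != 3*lim - 10)) && ((!(3*t >= 2*z && t != -2)) ==> ((2*lim >= 2 && 3*t <= 4*z + 2 && s <= -3) || 3*s + 4*z != tot - 14))
Before s := tot - 5: ((3*t >= 2*z && t != -2) ==> ((2*lim >= 2 && 3*t <= z - 2 && tot <= 2) || 3*tot + z != 3*lim + 5)) && ((!(3*t >= 2*z && t != -2)) ==> ((2*lim >= 2 && 3*t <= 4*z + 2 && tot <= 2) || 2*tot + 4*z != 1))
The weakest precondition is ((3*t >= 2*z && t != -2) ==> ((2*lim >= 2 && 3*t <= z - 2 && tot <= 2) || 3*tot + z != 3*lim + 5)) && ((!(3*t >= 2*z && t != -2)) ==> ((2*lim >= 2 && 3*t <= 4*z + 2 && tot <= 2) || 2*tot + 4*z != 1)).
Check whether ((3*t >= 2*z && t != -2) ==> 3*tot + z != 5) && ((!(3*t >= 2*z && t != -2)) ==> 2*tot + 4*z != 1) && lim == 0 implies it.
Every state satisfying the precondition satisfies the weakest precondition: the implication holds.
Answer: valid


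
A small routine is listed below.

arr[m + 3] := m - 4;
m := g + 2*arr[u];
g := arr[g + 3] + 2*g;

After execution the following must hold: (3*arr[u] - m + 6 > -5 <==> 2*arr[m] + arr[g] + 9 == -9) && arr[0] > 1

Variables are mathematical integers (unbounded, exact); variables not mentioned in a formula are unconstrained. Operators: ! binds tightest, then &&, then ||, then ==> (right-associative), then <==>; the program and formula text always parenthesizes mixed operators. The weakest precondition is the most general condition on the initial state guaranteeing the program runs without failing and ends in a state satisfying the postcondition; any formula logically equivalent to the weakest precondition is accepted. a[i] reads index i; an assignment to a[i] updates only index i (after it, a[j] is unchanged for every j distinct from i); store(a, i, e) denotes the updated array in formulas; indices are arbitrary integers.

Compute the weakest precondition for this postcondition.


Working backward. After the program, the postcondition (3*arr[u] - m + 6 > -5 <==> 2*arr[m] + arr[g] + 9 == -9) && arr[0] > 1 must hold; in canonical form it is (3*arr[u] > m - 11 <==> arr[g] + 2*arr[m] == -18) && arr[0] > 1.
Before g := arr[g + 3] + 2*g: (3*arr[u] > m - 11 <==> arr[arr[g + 3] + 2*g] + 2*arr[m] == -18) && arr[0] > 1
Before m := g + 2*arr[u]: (arr[u] > g - 11 <==> 2*arr[2*arr[u] + g] + arr[arr[g + 3] + 2*g] == -18) && arr[0] > 1
Before arr[m + 3] := m - 4: (store(arr, m + 3, m - 4)[u] > g - 11 <==> 2*store(arr, m + 3, m - 4)[2*store(arr, m + 3, m - 4)[u] + g] + store(arr, m + 3, m - 4)[store(arr, m + 3, m - 4)[g + 3] + 2*g] == -18) && store(arr, m + 3, m - 4)[0] > 1
Answer: WP = (store(arr, m + 3, m - 4)[u] > g - 11 <==> 2*store(arr, m + 3, m - 4)[2*store(arr, m + 3, m - 4)[u] + g] + store(arr, m + 3, m - 4)[store(arr, m + 3, m - 4)[g + 3] + 2*g] == -18) && store(arr, m + 3, m - 4)[0] > 1


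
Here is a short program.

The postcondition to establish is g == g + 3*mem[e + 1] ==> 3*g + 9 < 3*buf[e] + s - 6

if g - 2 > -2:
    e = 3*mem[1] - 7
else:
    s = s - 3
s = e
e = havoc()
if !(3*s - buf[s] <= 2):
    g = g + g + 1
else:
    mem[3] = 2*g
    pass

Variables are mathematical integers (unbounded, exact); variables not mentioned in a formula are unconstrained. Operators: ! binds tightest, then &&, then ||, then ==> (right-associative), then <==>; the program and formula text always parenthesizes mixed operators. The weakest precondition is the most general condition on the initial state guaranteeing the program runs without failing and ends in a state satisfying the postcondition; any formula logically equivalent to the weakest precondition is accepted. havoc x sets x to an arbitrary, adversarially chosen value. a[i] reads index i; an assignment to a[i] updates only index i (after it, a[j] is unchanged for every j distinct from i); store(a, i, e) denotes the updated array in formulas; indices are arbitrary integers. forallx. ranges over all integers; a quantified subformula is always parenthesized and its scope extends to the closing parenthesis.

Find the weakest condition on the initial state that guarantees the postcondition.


Working backward. After the program, the postcondition g == g + 3*mem[e + 1] ==> 3*g + 9 < 3*buf[e] + s - 6 must hold; in canonical form it is 3*mem[e + 1] == 0 ==> 3*g < 3*buf[e] + s - 15.
Then branch requires 3*mem[e + 1] == 0 ==> 6*g < 3*buf[e] + s - 18; else branch requires 3*store(mem, 3, 2*g)[e + 1] == 0 ==> 3*g < 3*buf[e] + s - 15.
Before the if: ((!(3*s <= buf[s] + 2)) ==> (3*mem[e + 1] == 0 ==> 6*g < 3*buf[e] + s - 18)) && (3*s <= buf[s] + 2 ==> (3*store(mem, 3, 2*g)[e + 1] == 0 ==> 3*g < 3*buf[e] + s - 15))
Before havoc e: forall e_1. (((!(3*s <= buf[s] + 2)) ==> (3*mem[e_1 + 1] == 0 ==> 6*g < 3*buf[e_1] + s - 18)) && (3*s <= buf[s] + 2 ==> (3*store(mem, 3, 2*g)[e_1 + 1] == 0 ==> 3*g < 3*buf[e_1] + s - 15)))
Before s := e: forall e_1. (((!(3*e <= buf[e] + 2)) ==> (3*mem[e_1 + 1] == 0 ==> 6*g < 3*buf[e_1] + e - 18)) && (3*e <= buf[e] + 2 ==> (3*store(mem, 3, 2*g)[e_1 + 1] == 0 ==> 3*g < 3*buf[e_1] + e - 15)))
Then branch requires forall e_1. (((!(9*mem[1] <= buf[3*mem[1] - 7] + 23)) ==> (3*mem[e_1 + 1] == 0 ==> 6*g < 3*buf[e_1] + 3*mem[1] - 25)) && (9*mem[1] <= buf[3*mem[1] - 7] + 23 ==> (3*store(mem, 3, 2*g)[e_1 + 1] == 0 ==> 3*g < 3*buf[e_1] + 3*mem[1] - 22))); else branch requires forall e_1. (((!(3*e <= buf[e] + 2)) ==> (3*mem[e_1 + 1] == 0 ==> 6*g < 3*buf[e_1] + e - 18)) && (3*e <= buf[e] + 2 ==> (3*store(mem, 3, 2*g)[e_1 + 1] == 0 ==> 3*g < 3*buf[e_1] + e - 15))).
Before the if: (g > 0 ==> (forall e_1. (((!(9*mem[1] <= buf[3*mem[1] - 7] + 23)) ==> (3*mem[e_1 + 1] == 0 ==> 6*g < 3*buf[e_1] + 3*mem[1] - 25)) && (9*mem[1] <= buf[3*mem[1] - 7] + 23 ==> (3*store(mem, 3, 2*g)[e_1 + 1] == 0 ==> 3*g < 3*buf[e_1] + 3*mem[1] - 22))))) && ((!(g > 0)) ==> (forall e_1. (((!(3*e <= buf[e] + 2)) ==> (3*mem[e_1 + 1] == 0 ==> 6*g < 3*buf[e_1] + e - 18)) && (3*e <= buf[e] + 2 ==> (3*store(mem, 3, 2*g)[e_1 + 1] == 0 ==> 3*g < 3*buf[e_1] + e - 15)))))
Answer: WP = (g > 0 ==> (forall e_1. (((!(9*mem[1] <= buf[3*mem[1] - 7] + 23)) ==> (3*mem[e_1 + 1] == 0 ==> 6*g < 3*buf[e_1] + 3*mem[1] - 25)) && (9*mem[1] <= buf[3*mem[1] - 7] + 23 ==> (3*store(mem, 3, 2*g)[e_1 + 1] == 0 ==> 3*g < 3*buf[e_1] + 3*mem[1] - 22))))) && ((!(g > 0)) ==> (forall e_1. (((!(3*e <= buf[e] + 2)) ==> (3*mem[e_1 + 1] == 0 ==> 6*g < 3*buf[e_1] + e - 18)) && (3*e <= buf[e] + 2 ==> (3*store(mem, 3, 2*g)[e_1 + 1] == 0 ==> 3*g < 3*buf[e_1] + e - 15)))))


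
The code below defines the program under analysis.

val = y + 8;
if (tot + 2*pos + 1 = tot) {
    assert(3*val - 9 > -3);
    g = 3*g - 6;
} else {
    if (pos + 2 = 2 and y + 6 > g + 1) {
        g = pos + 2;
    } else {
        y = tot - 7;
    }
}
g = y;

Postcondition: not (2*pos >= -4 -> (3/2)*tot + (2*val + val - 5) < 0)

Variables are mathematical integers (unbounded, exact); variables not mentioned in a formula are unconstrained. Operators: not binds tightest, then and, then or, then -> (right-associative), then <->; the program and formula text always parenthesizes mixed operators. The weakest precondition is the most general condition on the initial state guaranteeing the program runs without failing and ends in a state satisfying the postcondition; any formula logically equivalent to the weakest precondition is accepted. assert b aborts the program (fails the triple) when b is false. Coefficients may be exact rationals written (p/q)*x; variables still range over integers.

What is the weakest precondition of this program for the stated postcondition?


Working backward. After the program, the postcondition not (2*pos >= -4 -> (3/2)*tot + (2*val + val - 5) < 0) must hold; in canonical form it is not (2*pos >= -4 -> (3/2)*tot + 3*val < 5).
Before g := y: not (2*pos >= -4 -> (3/2)*tot + 3*val < 5)
Then branch requires 3*val > 6 and (not (2*pos >= -4 -> (3/2)*tot + 3*val < 5)); else branch requires ((pos = 0 and y > g - 5) -> (not (2*pos >= -4 -> (3/2)*tot + 3*val < 5))) and ((not (pos = 0 and y > g - 5)) -> (not (2*pos >= -4 -> (3/2)*tot + 3*val < 5))).
Before the if: (2*pos = -1 -> (3*val > 6 and (not (2*pos >= -4 -> (3/2)*tot + 3*val < 5)))) and ((not (2*pos = -1)) -> (((pos = 0 and y > g - 5) -> (not (2*pos >= -4 -> (3/2)*tot + 3*val < 5))) and ((not (pos = 0 and y > g - 5)) -> (not (2*pos >= -4 -> (3/2)*tot + 3*val < 5)))))
Before val := y + 8: (2*pos = -1 -> (3*y > -18 and (not (2*pos >= -4 -> (3/2)*tot + 3*y < -19)))) and ((not (2*pos = -1)) -> (((pos = 0 and y > g - 5) -> (not (2*pos >= -4 -> (3/2)*tot + 3*y < -19))) and ((not (pos = 0 and y > g - 5)) -> (not (2*pos >= -4 -> (3/2)*tot + 3*y < -19)))))
Answer: WP = (2*pos = -1 -> (3*y > -18 and (not (2*pos >= -4 -> (3/2)*tot + 3*y < -19)))) and ((not (2*pos = -1)) -> (((pos = 0 and y > g - 5) -> (not (2*pos >= -4 -> (3/2)*tot + 3*y < -19))) and ((not (pos = 0 and y > g - 5)) -> (not (2*pos >= -4 -> (3/2)*tot + 3*y < -19)))))


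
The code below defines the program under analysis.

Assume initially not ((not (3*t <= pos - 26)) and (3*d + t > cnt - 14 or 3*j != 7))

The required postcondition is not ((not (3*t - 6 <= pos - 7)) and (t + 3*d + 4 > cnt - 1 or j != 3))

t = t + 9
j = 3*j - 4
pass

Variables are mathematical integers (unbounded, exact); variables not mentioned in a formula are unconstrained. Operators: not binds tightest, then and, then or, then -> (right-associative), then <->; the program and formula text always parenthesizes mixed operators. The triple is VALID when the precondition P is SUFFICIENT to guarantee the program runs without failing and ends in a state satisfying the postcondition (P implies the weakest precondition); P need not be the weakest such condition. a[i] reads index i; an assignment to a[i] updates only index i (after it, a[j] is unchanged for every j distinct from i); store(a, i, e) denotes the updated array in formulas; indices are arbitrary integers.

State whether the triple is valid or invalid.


Working backward. After the program, the postcondition not ((not (3*t - 6 <= pos - 7)) and (t + 3*d + 4 > cnt - 1 or j != 3)) must hold; in canonical form it is not ((not (3*t <= pos - 1)) and (3*d + t > cnt - 5 or j != 3)).
Before skip: not ((not (3*t <= pos - 1)) and (3*d + t > cnt - 5 or j != 3))
Before j := 3*j - 4: not ((not (3*t <= pos - 1)) and (3*d + t > cnt - 5 or 3*j != 7))
Before t := t + 9: not ((not (3*t <= pos - 28)) and (3*d + t > cnt - 14 or 3*j != 7))
The weakest precondition is not ((not (3*t <= pos - 28)) and (3*d + t > cnt - 14 or 3*j != 7)).
Check whether not ((not (3*t <= pos - 26)) and (3*d + t > cnt - 14 or 3*j != 7)) implies it.
Countermodel: at the initial state cnt = 0, d = 0, j = 0, pos = 2, t = -8, the precondition holds but the weakest precondition fails.
Answer: invalid


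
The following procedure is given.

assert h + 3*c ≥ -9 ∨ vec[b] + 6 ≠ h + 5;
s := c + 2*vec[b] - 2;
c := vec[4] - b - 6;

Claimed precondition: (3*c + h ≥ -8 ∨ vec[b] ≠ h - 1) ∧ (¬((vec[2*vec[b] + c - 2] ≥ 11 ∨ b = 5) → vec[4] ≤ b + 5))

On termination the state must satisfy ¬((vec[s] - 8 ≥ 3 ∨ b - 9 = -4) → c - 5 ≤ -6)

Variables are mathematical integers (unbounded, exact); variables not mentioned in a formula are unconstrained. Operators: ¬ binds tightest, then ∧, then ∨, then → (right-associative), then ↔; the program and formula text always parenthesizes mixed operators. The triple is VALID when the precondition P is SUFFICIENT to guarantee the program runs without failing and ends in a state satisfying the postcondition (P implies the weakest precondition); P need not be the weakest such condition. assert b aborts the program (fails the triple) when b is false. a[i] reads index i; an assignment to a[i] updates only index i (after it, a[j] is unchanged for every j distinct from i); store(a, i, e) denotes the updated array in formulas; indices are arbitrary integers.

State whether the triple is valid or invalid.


Working backward. After the program, the postcondition ¬((vec[s] - 8 ≥ 3 ∨ b - 9 = -4) → c - 5 ≤ -6) must hold; in canonical form it is ¬((vec[s] ≥ 11 ∨ b = 5) → c ≤ -1).
Before c := vec[4] - b - 6: ¬((vec[s] ≥ 11 ∨ b = 5) → vec[4] ≤ b + 5)
Before s := c + 2*vec[b] - 2: ¬((vec[2*vec[b] + c - 2] ≥ 11 ∨ b = 5) → vec[4] ≤ b + 5)
Before assert h + 3*c ≥ -9 ∨ vec[b] + 6 ≠ h + 5: (3*c + h ≥ -9 ∨ vec[b] ≠ h - 1) ∧ (¬((vec[2*vec[b] + c - 2] ≥ 11 ∨ b = 5) → vec[4] ≤ b + 5))
The weakest precondition is (3*c + h ≥ -9 ∨ vec[b] ≠ h - 1) ∧ (¬((vec[2*vec[b] + c - 2] ≥ 11 ∨ b = 5) → vec[4] ≤ b + 5)).
Check whether (3*c + h ≥ -8 ∨ vec[b] ≠ h - 1) ∧ (¬((vec[2*vec[b] + c - 2] ≥ 11 ∨ b = 5) → vec[4] ≤ b + 5)) implies it.
Every state satisfying the precondition satisfies the weakest precondition: the implication holds.
Answer: valid


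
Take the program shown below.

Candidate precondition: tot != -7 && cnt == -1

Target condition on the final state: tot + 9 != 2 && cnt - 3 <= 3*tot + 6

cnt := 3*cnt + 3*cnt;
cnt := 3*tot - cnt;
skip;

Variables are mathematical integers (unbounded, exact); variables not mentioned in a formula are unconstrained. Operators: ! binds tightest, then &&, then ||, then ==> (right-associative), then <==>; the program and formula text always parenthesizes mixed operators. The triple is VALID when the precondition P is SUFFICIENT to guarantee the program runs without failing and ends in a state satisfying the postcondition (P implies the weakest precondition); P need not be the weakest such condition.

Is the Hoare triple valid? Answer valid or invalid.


Working backward. After the program, the postcondition tot + 9 != 2 && cnt - 3 <= 3*tot + 6 must hold; in canonical form it is tot != -7 && cnt <= 3*tot + 9.
Before skip: tot != -7 && cnt <= 3*tot + 9
Before cnt := 3*tot - cnt: tot != -7 && cnt >= -9
Before cnt := 3*cnt + 3*cnt: tot != -7 && 6*cnt >= -9
The weakest precondition is tot != -7 && 6*cnt >= -9.
Check whether tot != -7 && cnt == -1 implies it.
Every state satisfying the precondition satisfies the weakest precondition: the implication holds.
Answer: valid


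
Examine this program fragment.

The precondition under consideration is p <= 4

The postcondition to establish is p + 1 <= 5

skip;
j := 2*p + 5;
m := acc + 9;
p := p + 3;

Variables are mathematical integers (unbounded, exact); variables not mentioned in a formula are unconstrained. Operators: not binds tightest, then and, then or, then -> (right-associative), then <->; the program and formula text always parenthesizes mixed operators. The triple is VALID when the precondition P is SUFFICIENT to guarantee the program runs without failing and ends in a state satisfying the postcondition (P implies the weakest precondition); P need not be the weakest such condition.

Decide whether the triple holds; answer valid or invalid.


Working backward. After the program, the postcondition p + 1 <= 5 must hold; in canonical form it is p <= 4.
Before p := p + 3: p <= 1
Before m := acc + 9: p <= 1
Before j := 2*p + 5: p <= 1
Before skip: p <= 1
The weakest precondition is p <= 1.
Check whether p <= 4 implies it.
Countermodel: at the initial state p = 2, the precondition holds but the weakest precondition fails.
Answer: invalid


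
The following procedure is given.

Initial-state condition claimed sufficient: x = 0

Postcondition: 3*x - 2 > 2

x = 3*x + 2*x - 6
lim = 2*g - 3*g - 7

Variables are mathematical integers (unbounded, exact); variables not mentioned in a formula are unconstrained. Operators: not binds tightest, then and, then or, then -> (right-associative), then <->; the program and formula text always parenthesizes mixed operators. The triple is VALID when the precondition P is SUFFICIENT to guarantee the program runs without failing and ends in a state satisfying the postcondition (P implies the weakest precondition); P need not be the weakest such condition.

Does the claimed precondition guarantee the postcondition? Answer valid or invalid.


Working backward. After the program, the postcondition 3*x - 2 > 2 must hold; in canonical form it is 3*x > 4.
Before lim := 2*g - 3*g - 7: 3*x > 4
Before x := 3*x + 2*x - 6: 15*x > 22
The weakest precondition is 15*x > 22.
Check whether x = 0 implies it.
Countermodel: at the initial state x = 0, the precondition holds but the weakest precondition fails.
Answer: invalid


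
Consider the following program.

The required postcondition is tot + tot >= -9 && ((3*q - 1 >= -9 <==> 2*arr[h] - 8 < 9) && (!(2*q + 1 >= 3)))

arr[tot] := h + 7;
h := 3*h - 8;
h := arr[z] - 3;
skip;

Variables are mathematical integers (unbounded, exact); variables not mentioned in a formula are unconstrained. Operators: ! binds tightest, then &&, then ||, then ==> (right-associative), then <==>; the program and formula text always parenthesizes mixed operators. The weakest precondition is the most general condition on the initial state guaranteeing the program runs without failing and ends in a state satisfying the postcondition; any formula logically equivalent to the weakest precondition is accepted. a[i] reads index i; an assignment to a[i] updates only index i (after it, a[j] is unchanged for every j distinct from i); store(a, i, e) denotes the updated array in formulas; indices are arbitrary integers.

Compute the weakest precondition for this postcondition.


Working backward. After the program, the postcondition tot + tot >= -9 && ((3*q - 1 >= -9 <==> 2*arr[h] - 8 < 9) && (!(2*q + 1 >= 3))) must hold; in canonical form it is 2*tot >= -9 && (3*q >= -8 <==> 2*arr[h] < 17) && (!(2*q >= 2)).
Before skip: 2*tot >= -9 && (3*q >= -8 <==> 2*arr[h] < 17) && (!(2*q >= 2))
Before h := arr[z] - 3: 2*tot >= -9 && (3*q >= -8 <==> 2*arr[arr[z] - 3] < 17) && (!(2*q >= 2))
Before h := 3*h - 8: 2*tot >= -9 && (3*q >= -8 <==> 2*arr[arr[z] - 3] < 17) && (!(2*q >= 2))
Before arr[tot] := h + 7: 2*tot >= -9 && (3*q >= -8 <==> 2*store(arr, tot, h + 7)[store(arr, tot, h + 7)[z] - 3] < 17) && (!(2*q >= 2))
Answer: WP = 2*tot >= -9 && (3*q >= -8 <==> 2*store(arr, tot, h + 7)[store(arr, tot, h + 7)[z] - 3] < 17) && (!(2*q >= 2))


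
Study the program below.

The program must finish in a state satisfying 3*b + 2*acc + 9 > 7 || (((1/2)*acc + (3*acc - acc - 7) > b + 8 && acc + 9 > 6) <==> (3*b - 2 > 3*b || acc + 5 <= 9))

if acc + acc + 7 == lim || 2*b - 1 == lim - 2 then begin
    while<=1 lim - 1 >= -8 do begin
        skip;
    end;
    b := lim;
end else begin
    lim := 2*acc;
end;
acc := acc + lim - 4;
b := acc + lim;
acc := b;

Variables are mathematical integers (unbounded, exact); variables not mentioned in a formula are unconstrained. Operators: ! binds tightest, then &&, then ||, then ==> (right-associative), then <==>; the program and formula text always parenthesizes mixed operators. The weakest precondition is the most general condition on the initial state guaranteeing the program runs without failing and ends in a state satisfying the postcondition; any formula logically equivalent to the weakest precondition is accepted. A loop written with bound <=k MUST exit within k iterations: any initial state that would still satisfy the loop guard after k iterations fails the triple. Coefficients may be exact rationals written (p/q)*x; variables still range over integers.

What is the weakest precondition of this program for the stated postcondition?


Working backward. After the program, the postcondition 3*b + 2*acc + 9 > 7 || (((1/2)*acc + (3*acc - acc - 7) > b + 8 && acc + 9 > 6) <==> (3*b - 2 > 3*b || acc + 5 <= 9)) must hold; in canonical form it is 2*acc + 3*b > -2 || (((5/2)*acc > b + 15 && acc > -3) <==> acc <= 4).
Before acc := b: 5*b > -2 || (((3/2)*b > 15 && b > -3) <==> b <= 4)
Before b := acc + lim: 5*acc + 5*lim > -2 || (((3/2)*acc + (3/2)*lim > 15 && acc + lim > -3) <==> acc + lim <= 4)
Before acc := acc + lim - 4: 5*acc + 10*lim > 18 || (((3/2)*acc + 3*lim > 21 && acc + 2*lim > 1) <==> acc + 2*lim <= 8)
Then branch requires (lim >= -7 ==> ((!(lim >= -7)) && (5*acc + 10*lim > 18 || (((3/2)*acc + 3*lim > 21 && acc + 2*lim > 1) <==> acc + 2*lim <= 8)))) && ((!(lim >= -7)) ==> (5*acc + 10*lim > 18 || (((3/2)*acc + 3*lim > 21 && acc + 2*lim > 1) <==> acc + 2*lim <= 8))); else branch requires 25*acc > 18 || (((15/2)*acc > 21 && 5*acc > 1) <==> 5*acc <= 8).
Before the if: ((2*acc == lim - 7 || 2*b == lim - 1) ==> ((lim >= -7 ==> ((!(lim >= -7)) && (5*acc + 10*lim > 18 || (((3/2)*acc + 3*lim > 21 && acc + 2*lim > 1) <==> acc + 2*lim <= 8)))) && ((!(lim >= -7)) ==> (5*acc + 10*lim > 18 || (((3/2)*acc + 3*lim > 21 && acc + 2*lim > 1) <==> acc + 2*lim <= 8))))) && ((!(2*acc == lim - 7 || 2*b == lim - 1)) ==> (25*acc > 18 || (((15/2)*acc > 21 && 5*acc > 1) <==> 5*acc <= 8)))
Answer: WP = ((2*acc == lim - 7 || 2*b == lim - 1) ==> ((lim >= -7 ==> ((!(lim >= -7)) && (5*acc + 10*lim > 18 || (((3/2)*acc + 3*lim > 21 && acc + 2*lim > 1) <==> acc + 2*lim <= 8)))) && ((!(lim >= -7)) ==> (5*acc + 10*lim > 18 || (((3/2)*acc + 3*lim > 21 && acc + 2*lim > 1) <==> acc + 2*lim <= 8))))) && ((!(2*acc == lim - 7 || 2*b == lim - 1)) ==> (25*acc > 18 || (((15/2)*acc > 21 && 5*acc > 1) <==> 5*acc <= 8)))
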